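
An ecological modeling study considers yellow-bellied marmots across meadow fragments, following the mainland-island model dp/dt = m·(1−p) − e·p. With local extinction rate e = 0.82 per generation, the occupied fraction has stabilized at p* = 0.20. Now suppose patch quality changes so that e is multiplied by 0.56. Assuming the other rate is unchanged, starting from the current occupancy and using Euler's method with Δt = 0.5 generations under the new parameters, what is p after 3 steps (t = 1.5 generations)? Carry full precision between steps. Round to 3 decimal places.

0.276

Balance m(1−p*) = e·p* gives m = e·p*/(1−p*) = 0.82×0.20000/0.80000 = 0.20500.
Starting from p₀ = 0.20000; update p ← p + (dp/dt)·Δt with the new parameters.
t = 0.5: p = 0.20000 + (+0.03608) = 0.23608
t = 1: p = 0.23608 + (+0.02410) = 0.26018
t = 1.5: p = 0.26018 + (+0.01609) = 0.27627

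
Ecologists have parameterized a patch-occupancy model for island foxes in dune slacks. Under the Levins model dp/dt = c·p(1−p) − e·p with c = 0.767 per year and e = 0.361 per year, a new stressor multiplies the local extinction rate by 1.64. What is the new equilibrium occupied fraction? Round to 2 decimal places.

Before: p* = 1 − 0.361/0.767 = 0.5293.
After the change, c = 0.767, e = 0.59204, so p* = 1 − 0.59204/0.767 = 0.2281.

0.23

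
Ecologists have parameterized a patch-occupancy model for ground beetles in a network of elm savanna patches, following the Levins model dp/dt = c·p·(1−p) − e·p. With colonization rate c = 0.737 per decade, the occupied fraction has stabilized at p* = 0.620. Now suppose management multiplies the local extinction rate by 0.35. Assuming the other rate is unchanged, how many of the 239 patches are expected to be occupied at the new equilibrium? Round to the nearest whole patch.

Balance c(1−p*) = e gives e = 0.737×(1 − 0.62000) = 0.28006.
New p* = 1 − e/c = 1 − 0.09802/0.73700 = 0.86700.
Expected occupied = 239 × 0.86700 = 207.21 ≈ 207.

207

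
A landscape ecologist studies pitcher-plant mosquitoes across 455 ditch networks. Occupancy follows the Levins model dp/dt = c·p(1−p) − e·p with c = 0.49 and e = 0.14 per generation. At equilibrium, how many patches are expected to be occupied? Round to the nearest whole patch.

p* = 1 − e/c = 1 − 0.14/0.49 = 0.7143.
Expected occupied patches = N × p* = 455 × 0.7143 = 325.00 ≈ 325.

325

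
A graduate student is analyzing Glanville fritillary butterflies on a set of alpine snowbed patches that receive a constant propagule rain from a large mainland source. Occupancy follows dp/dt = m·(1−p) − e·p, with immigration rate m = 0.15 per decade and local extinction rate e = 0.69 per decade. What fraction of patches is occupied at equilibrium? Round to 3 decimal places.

At equilibrium the propagule rain into empty patches balances local extinction: m(1−p*) = e·p*.
p* = m/(m+e) = 0.15/(0.15+0.69) = 0.15/0.8400 = 0.1786.

0.179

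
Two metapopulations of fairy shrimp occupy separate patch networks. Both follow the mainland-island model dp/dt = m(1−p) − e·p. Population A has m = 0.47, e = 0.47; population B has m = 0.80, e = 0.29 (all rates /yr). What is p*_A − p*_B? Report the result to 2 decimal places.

A: p*_A = m/(m+e) = 0.47/0.9400 = 0.5000.
B: p*_B = 0.80/1.0900 = 0.7339.
p*_A − p*_B = 0.5000 − 0.7339 = -0.2339.

-0.23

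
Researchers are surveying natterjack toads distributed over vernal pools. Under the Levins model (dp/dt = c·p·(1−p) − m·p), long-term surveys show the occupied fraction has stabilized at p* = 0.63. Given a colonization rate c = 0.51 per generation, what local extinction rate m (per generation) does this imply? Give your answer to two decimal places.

At equilibrium c(1−p*) = m.
m = 0.51 × (1 − 0.63) = 0.51 × 0.3700 = 0.1887.

0.19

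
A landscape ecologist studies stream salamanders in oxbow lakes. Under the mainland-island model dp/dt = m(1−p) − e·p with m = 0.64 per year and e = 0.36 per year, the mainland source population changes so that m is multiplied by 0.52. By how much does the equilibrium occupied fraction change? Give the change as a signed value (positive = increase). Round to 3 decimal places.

-0.160

Before: p* = 0.64/(0.64+0.36) = 0.6400.
After: m = 0.3328, e = 0.36; p* = 0.3328/0.6928 = 0.4804.
Δp* = 0.4804 − 0.6400 = -0.1596.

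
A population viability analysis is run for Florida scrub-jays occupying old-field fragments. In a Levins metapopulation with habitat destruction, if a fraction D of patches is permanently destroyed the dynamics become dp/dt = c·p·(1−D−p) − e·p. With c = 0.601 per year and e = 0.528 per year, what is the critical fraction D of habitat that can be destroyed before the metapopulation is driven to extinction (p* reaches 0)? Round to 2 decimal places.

The nontrivial equilibrium is p* = (1−D) − e/c; extinction occurs when this hits zero.
So D_crit = 1 − e/c = 1 − 0.528/0.601 = 1 − 0.8785 = 0.1215.
This equals the undisturbed p*, a classic result of Lande's extension.

0.12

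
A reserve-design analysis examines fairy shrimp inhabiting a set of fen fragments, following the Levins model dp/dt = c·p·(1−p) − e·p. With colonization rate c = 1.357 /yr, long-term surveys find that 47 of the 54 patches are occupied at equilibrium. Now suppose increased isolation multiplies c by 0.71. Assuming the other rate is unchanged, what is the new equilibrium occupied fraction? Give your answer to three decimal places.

Observed p* = 47/54 = 0.87037.
Balance c(1−p*) = e gives e = 1.357×(1 − 0.87037) = 0.17591.
New p* = 1 − e/c = 1 − 0.17591/0.96347 = 0.81742.

0.817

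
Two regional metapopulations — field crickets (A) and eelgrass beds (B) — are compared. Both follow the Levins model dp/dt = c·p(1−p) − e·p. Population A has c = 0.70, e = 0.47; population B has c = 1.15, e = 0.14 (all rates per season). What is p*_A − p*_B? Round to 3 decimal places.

-0.550

A: p*_A = 1 − 0.47/0.70 = 0.3286.
B: p*_B = 1 − 0.14/1.15 = 0.8783.
p*_A − p*_B = 0.3286 − 0.8783 = -0.5497.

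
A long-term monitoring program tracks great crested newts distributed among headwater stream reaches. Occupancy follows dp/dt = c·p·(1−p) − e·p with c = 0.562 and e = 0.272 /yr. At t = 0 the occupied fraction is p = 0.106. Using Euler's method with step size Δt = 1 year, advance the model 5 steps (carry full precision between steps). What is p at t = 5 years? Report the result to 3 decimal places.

Update rule: p ← p + [c·p·(1−p) − e·p]·Δt with Δt = 1.
t = 1: p = 0.10600 + (+0.02443) = 0.13043
t = 2: p = 0.13043 + (+0.02826) = 0.15869
t = 3: p = 0.15869 + (+0.03187) = 0.19056
t = 4: p = 0.19056 + (+0.03485) = 0.22541
t = 5: p = 0.22541 + (+0.03681) = 0.26222

0.262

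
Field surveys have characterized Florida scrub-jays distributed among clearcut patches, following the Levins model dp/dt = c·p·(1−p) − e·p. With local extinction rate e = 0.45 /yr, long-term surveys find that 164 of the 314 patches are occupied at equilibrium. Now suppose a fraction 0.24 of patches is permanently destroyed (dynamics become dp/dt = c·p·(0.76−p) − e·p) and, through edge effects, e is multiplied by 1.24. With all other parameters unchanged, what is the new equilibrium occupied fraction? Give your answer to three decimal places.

Observed p* = 164/314 = 0.52229.
Balance c(1−p*) = e gives c = e/(1 − 0.52229) = 0.45/0.47771 = 0.94199.
New p* = 0.76 − e/c = 0.76 − 0.55800/0.94199 = 0.16764.

0.168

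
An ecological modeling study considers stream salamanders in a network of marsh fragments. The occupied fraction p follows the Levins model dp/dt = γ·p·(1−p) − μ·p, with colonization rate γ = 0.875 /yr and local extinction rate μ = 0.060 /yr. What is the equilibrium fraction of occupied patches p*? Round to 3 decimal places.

Setting dp/dt = 0 and dividing through by p* gives γ·(1−p*) = μ.
So p* = 1 − μ/γ = 1 − 0.060/0.875 = 1 − 0.0686 = 0.9314.

0.931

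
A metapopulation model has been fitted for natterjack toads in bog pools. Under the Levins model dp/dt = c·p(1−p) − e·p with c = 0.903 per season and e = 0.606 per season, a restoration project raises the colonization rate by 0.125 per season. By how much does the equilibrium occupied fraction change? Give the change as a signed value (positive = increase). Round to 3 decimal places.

0.082

Before: p* = 1 − 0.606/0.903 = 0.3289.
After the change, c = 1.028, e = 0.606, so p* = 1 − 0.606/1.028 = 0.4105.
Δp* = 0.4105 − 0.3289 = +0.0816.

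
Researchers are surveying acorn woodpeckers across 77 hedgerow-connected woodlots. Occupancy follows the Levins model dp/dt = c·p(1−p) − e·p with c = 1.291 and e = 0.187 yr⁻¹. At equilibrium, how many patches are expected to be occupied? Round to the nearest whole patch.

66

p* = 1 − e/c = 1 − 0.187/1.291 = 0.8552.
Expected occupied patches = N × p* = 77 × 0.8552 = 65.85 ≈ 66.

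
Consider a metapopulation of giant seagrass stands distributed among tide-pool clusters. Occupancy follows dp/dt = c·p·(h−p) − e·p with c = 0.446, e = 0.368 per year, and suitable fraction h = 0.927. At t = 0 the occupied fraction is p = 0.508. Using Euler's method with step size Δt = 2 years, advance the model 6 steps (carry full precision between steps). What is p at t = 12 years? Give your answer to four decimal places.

0.1688

Update rule: p ← p + [c·p·(h−p) − e·p]·Δt with Δt = 2.
t = 2: p = 0.50800 + (-0.18402) = 0.32398
t = 4: p = 0.32398 + (-0.06418) = 0.25980
t = 6: p = 0.25980 + (-0.03659) = 0.22320
t = 8: p = 0.22320 + (-0.02415) = 0.19905
t = 10: p = 0.19905 + (-0.01725) = 0.18180
t = 12: p = 0.18180 + (-0.01296) = 0.16884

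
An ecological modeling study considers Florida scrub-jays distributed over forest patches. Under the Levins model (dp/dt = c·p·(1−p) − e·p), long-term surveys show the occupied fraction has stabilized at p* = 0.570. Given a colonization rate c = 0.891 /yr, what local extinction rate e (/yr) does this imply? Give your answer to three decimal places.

0.383

At equilibrium c(1−p*) = e.
e = 0.891 × (1 − 0.570) = 0.891 × 0.4300 = 0.3831.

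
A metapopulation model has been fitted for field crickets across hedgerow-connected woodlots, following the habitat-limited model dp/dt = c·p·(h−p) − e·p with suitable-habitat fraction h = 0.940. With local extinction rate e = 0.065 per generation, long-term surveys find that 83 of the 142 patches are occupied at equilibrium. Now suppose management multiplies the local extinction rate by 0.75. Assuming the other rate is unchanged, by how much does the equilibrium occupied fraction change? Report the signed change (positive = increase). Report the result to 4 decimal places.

0.0889

Observed p* = 83/142 = 0.58451.
Balance c(h−p*) = e gives c = e/(0.94 − 0.58451) = 0.065/0.35549 = 0.18285.
New p* = 0.94 − e/c = 0.94 − 0.04875/0.18285 = 0.67339.
Δp* = 0.67339 − 0.58451 = +0.08888.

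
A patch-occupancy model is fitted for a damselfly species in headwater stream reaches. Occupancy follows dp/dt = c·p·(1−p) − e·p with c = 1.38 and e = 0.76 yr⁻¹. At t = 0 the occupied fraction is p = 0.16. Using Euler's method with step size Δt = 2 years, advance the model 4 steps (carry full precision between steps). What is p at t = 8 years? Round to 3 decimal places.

0.448

Update rule: p ← p + [c·p·(1−p) − e·p]·Δt with Δt = 2.
  1  |  dp/dt·Δt = +0.127744  |  p_1 = 0.287744
  2  |  dp/dt·Δt = +0.128284  |  p_2 = 0.416028
  3  |  dp/dt·Δt = +0.038176  |  p_3 = 0.454204
  4  |  dp/dt·Δt = -0.006178  |  p_4 = 0.448025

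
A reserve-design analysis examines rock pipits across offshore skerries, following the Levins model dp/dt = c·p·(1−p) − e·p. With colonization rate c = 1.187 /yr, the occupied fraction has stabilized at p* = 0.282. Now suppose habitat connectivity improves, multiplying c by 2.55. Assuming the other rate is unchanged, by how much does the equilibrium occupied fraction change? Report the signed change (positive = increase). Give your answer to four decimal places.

Balance c(1−p*) = e gives e = 1.187×(1 − 0.28200) = 0.85227.
New p* = 1 − e/c = 1 − 0.85227/3.02685 = 0.71843.
Δp* = 0.71843 − 0.28200 = +0.43643.

0.4364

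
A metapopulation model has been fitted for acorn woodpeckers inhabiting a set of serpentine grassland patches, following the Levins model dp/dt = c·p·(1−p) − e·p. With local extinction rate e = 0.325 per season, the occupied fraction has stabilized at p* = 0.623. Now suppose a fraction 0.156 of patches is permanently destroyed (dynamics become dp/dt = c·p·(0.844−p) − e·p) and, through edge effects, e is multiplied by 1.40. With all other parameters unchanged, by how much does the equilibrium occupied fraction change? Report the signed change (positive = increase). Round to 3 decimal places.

Balance c(1−p*) = e gives c = e/(1 − 0.62300) = 0.325/0.37700 = 0.86207.
New p* = 0.844 − e/c = 0.844 − 0.45500/0.86207 = 0.31620.
Δp* = 0.31620 − 0.62300 = -0.30680.

-0.307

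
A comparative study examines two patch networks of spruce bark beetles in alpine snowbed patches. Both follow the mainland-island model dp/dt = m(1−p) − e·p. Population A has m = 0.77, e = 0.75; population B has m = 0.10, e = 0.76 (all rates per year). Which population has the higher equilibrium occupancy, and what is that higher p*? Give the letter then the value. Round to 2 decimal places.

A, 0.51

A: p*_A = m/(m+e) = 0.77/1.5200 = 0.5066.
B: p*_B = 0.10/0.8600 = 0.1163.
A is higher at 0.5066.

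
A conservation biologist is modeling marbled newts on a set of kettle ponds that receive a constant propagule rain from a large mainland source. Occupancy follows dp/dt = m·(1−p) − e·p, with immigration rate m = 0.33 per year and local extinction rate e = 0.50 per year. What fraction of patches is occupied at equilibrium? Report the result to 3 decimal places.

0.398

At equilibrium the propagule rain into empty patches balances local extinction: m(1−p*) = e·p*.
p* = m/(m+e) = 0.33/(0.33+0.50) = 0.33/0.8300 = 0.3976.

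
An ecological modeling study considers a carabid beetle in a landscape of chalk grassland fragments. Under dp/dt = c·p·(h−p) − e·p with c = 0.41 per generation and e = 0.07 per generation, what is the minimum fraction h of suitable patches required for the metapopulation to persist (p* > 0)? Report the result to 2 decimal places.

0.17

p* = h − e/c is positive only when h > e/c.
h_min = e/c = 0.07/0.41 = 0.1707.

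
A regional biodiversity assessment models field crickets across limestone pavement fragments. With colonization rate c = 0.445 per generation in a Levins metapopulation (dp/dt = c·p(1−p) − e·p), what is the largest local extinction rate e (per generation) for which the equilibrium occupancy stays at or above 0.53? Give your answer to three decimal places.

0.209

1 − e/c ≥ 0.53 ⇒ e ≤ c(1 − 0.53) = 0.445 × 0.4700.
e_max = 0.2092.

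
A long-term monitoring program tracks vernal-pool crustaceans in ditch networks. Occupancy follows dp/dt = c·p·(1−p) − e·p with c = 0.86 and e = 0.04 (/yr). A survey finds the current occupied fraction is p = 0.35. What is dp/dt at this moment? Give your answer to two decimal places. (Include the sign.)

0.18

Colonization term: c·p·(1−p) = 0.86×0.35×0.6500 = 0.19565.
Extinction term: e·p = 0.01400.
dp/dt = 0.19565 − 0.01400 = 0.18165.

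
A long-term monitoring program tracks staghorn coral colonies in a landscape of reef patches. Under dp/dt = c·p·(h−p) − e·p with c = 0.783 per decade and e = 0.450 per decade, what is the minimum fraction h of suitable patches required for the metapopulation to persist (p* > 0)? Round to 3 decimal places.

0.575

p* = h − e/c is positive only when h > e/c.
h_min = e/c = 0.450/0.783 = 0.5747.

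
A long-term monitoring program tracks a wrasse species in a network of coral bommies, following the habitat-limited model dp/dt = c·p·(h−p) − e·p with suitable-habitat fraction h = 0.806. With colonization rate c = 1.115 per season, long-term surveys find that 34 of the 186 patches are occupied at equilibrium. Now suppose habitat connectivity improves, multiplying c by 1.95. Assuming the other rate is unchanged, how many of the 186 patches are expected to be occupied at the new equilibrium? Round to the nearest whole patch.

90

Observed p* = 34/186 = 0.18280.
Balance c(h−p*) = e gives e = 1.115×(0.806 − 0.18280) = 0.69487.
New p* = 0.806 − e/c = 0.806 − 0.69487/2.17425 = 0.48641.
Expected occupied = 186 × 0.48641 = 90.47 ≈ 90.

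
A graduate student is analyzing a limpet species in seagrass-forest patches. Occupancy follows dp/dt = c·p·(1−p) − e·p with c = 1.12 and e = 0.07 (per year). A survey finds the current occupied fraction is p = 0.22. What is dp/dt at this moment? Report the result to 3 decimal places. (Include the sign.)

Colonization term: c·p·(1−p) = 1.12×0.22×0.7800 = 0.19219.
Extinction term: e·p = 0.01540.
dp/dt = 0.19219 − 0.01540 = 0.17679.

0.177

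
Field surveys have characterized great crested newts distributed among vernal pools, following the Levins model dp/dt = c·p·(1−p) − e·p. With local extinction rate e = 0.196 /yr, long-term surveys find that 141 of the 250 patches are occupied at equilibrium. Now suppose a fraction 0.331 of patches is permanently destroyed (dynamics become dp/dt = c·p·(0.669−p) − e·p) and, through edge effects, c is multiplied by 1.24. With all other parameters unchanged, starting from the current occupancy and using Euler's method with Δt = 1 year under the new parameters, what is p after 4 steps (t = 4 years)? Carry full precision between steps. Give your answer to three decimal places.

0.389

Observed p* = 141/250 = 0.56400.
Balance c(1−p*) = e gives c = e/(1 − 0.56400) = 0.196/0.43600 = 0.44954.
Starting from p₀ = 0.56400; update p ← p + (dp/dt)·Δt with the new parameters.
t = 1: p = 0.56400 + (-0.07753) = 0.48647
t = 2: p = 0.48647 + (-0.04585) = 0.44062
t = 3: p = 0.44062 + (-0.03027) = 0.41035
t = 4: p = 0.41035 + (-0.02126) = 0.38909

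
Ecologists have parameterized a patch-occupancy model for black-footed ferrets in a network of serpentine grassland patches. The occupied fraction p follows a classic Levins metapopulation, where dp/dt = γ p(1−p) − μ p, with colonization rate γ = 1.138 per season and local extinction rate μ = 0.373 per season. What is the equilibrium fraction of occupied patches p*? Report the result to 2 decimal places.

Setting dp/dt = 0 and dividing through by p* gives γ·(1−p*) = μ.
So p* = 1 − μ/γ = 1 − 0.373/1.138 = 1 − 0.3278 = 0.6722.

0.67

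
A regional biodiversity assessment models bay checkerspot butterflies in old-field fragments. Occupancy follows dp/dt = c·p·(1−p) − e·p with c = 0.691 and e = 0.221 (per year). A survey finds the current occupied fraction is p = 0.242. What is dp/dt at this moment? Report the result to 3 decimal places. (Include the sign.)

0.073

Colonization term: c·p·(1−p) = 0.691×0.242×0.7580 = 0.12675.
Extinction term: e·p = 0.05348.
dp/dt = 0.12675 − 0.05348 = 0.07327.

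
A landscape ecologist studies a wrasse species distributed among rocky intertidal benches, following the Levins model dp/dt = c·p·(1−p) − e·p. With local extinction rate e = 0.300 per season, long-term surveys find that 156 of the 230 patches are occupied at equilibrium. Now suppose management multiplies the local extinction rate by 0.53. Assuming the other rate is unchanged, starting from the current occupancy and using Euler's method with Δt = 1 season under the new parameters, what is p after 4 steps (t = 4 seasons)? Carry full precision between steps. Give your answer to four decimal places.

0.8286

Observed p* = 156/230 = 0.67826.
Balance c(1−p*) = e gives c = e/(1 − 0.67826) = 0.300/0.32174 = 0.93243.
Starting from p₀ = 0.67826; update p ← p + (dp/dt)·Δt with the new parameters.
step 1: Δp = +0.09563, p = 0.77390
step 2: Δp = +0.04011, p = 0.81400
step 3: Δp = +0.01174, p = 0.82575
step 4: Δp = +0.00287, p = 0.82862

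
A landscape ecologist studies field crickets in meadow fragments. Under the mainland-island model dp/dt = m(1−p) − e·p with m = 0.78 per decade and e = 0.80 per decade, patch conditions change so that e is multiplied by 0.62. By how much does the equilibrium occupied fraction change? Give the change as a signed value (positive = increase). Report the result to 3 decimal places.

Before: p* = 0.78/(0.78+0.80) = 0.4937.
After: m = 0.78, e = 0.496; p* = 0.78/1.2760 = 0.6113.
Δp* = 0.6113 − 0.4937 = +0.1176.

0.118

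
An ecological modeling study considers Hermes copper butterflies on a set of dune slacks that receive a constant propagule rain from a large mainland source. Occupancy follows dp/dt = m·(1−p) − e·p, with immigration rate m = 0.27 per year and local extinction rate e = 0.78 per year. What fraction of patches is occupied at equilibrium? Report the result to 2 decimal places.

0.26

At equilibrium the propagule rain into empty patches balances local extinction: m(1−p*) = e·p*.
p* = m/(m+e) = 0.27/(0.27+0.78) = 0.27/1.0500 = 0.2571.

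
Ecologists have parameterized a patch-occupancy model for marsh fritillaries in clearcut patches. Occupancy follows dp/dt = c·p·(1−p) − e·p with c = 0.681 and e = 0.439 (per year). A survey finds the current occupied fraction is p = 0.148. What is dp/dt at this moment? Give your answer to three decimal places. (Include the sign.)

0.021

Colonization term: c·p·(1−p) = 0.681×0.148×0.8520 = 0.08587.
Extinction term: e·p = 0.06497.
dp/dt = 0.08587 − 0.06497 = 0.02090.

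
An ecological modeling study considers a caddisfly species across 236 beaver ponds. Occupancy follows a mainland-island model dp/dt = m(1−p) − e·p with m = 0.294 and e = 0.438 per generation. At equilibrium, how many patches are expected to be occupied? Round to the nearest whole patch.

95

p* = m/(m+e) = 0.294/0.7320 = 0.4016.
Expected occupied patches = N × p* = 236 × 0.4016 = 94.79 ≈ 95.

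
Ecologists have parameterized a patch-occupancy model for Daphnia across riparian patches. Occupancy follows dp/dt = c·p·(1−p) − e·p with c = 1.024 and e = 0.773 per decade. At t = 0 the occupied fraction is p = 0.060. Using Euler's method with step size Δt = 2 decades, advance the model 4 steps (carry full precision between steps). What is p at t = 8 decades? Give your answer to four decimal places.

Update rule: p ← p + [c·p·(1−p) − e·p]·Δt with Δt = 2.
  1  |  dp/dt·Δt = +0.022747  |  p_1 = 0.082747
  2  |  dp/dt·Δt = +0.027516  |  p_2 = 0.110263
  3  |  dp/dt·Δt = +0.030453  |  p_3 = 0.140716
  4  |  dp/dt·Δt = +0.030087  |  p_4 = 0.170803

0.1708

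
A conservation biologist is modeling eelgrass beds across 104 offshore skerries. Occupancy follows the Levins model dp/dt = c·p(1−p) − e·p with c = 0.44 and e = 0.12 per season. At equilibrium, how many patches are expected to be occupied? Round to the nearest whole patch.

p* = 1 − e/c = 1 − 0.12/0.44 = 0.7273.
Expected occupied patches = N × p* = 104 × 0.7273 = 75.64 ≈ 76.

76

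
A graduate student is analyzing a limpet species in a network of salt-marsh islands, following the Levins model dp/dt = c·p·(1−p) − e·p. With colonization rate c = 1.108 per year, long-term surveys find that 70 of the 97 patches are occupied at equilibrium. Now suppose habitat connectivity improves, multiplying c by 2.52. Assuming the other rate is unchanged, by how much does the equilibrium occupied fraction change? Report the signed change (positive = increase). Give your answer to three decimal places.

Observed p* = 70/97 = 0.72165.
Balance c(1−p*) = e gives e = 1.108×(1 − 0.72165) = 0.30841.
New p* = 1 − e/c = 1 − 0.30841/2.79216 = 0.88954.
Δp* = 0.88954 − 0.72165 = +0.16789.

0.168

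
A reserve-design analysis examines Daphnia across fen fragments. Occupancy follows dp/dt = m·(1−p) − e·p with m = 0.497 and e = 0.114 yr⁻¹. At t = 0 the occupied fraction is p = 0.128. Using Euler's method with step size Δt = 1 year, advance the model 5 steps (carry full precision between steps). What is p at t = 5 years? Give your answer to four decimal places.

Update rule: p ← p + [m·(1−p) − e·p]·Δt with Δt = 1.
step 1: Δp = +0.41879, p = 0.54679
step 2: Δp = +0.16291, p = 0.70970
step 3: Δp = +0.06337, p = 0.77307
step 4: Δp = +0.02465, p = 0.79773
step 5: Δp = +0.00959, p = 0.80732

0.8073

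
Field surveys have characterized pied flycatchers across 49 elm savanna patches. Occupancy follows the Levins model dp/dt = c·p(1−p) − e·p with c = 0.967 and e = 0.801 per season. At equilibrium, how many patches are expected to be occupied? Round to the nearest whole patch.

8

p* = 1 − e/c = 1 − 0.801/0.967 = 0.1717.
Expected occupied patches = N × p* = 49 × 0.1717 = 8.41 ≈ 8.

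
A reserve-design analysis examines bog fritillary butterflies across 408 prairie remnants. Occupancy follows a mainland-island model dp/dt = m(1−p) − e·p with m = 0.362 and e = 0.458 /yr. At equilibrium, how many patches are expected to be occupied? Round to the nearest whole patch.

180

p* = m/(m+e) = 0.362/0.8200 = 0.4415.
Expected occupied patches = N × p* = 408 × 0.4415 = 180.12 ≈ 180.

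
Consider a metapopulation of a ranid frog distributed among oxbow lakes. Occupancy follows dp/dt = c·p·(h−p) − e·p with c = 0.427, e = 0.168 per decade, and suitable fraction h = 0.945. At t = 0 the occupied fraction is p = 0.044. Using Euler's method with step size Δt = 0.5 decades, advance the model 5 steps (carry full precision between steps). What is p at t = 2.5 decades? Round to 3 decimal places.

0.073

Update rule: p ← p + [c·p·(h−p) − e·p]·Δt with Δt = 0.5.
step 1: Δp = +0.00477, p = 0.04877
step 2: Δp = +0.00524, p = 0.05400
step 3: Δp = +0.00574, p = 0.05974
step 4: Δp = +0.00627, p = 0.06601
step 5: Δp = +0.00684, p = 0.07286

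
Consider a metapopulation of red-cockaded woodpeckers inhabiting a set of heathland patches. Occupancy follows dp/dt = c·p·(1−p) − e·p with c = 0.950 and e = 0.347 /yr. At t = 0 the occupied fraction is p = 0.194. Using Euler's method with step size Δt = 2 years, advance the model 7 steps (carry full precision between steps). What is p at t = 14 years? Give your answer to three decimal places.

Update rule: p ← p + [c·p·(1−p) − e·p]·Δt with Δt = 2.
p: 0.19400 → 0.35646  (Δp = +0.16246)
p: 0.35646 → 0.54493  (Δp = +0.18847)
p: 0.54493 → 0.63791  (Δp = +0.09299)
p: 0.63791 → 0.63406  (Δp = -0.00385)
p: 0.63406 → 0.63487  (Δp = +0.00081)
p: 0.63487 → 0.63471  (Δp = -0.00017)
p: 0.63471 → 0.63474  (Δp = +0.00003)

0.635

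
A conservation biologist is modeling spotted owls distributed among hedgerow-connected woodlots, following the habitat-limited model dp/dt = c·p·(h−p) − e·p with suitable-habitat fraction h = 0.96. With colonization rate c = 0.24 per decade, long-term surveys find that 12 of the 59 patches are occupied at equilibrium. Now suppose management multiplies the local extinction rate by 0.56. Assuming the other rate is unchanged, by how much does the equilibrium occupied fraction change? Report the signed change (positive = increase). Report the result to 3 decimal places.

Observed p* = 12/59 = 0.20339.
Balance c(h−p*) = e gives e = 0.24×(0.96 − 0.20339) = 0.18159.
New p* = 0.96 − e/c = 0.96 − 0.10169/0.24000 = 0.53629.
Δp* = 0.53629 − 0.20339 = +0.33290.

0.333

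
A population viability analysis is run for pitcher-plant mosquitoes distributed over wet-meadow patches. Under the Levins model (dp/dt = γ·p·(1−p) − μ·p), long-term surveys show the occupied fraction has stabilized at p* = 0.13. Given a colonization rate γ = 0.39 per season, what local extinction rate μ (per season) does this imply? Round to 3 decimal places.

0.339

At equilibrium γ(1−p*) = μ.
μ = 0.39 × (1 − 0.13) = 0.39 × 0.8700 = 0.3393.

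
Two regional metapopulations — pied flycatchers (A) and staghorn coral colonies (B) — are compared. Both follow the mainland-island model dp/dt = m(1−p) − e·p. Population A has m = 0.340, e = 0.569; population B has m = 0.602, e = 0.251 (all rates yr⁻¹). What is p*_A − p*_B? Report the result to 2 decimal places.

A: p*_A = m/(m+e) = 0.340/0.9090 = 0.3740.
B: p*_B = 0.602/0.8530 = 0.7057.
p*_A − p*_B = 0.3740 − 0.7057 = -0.3317.

-0.33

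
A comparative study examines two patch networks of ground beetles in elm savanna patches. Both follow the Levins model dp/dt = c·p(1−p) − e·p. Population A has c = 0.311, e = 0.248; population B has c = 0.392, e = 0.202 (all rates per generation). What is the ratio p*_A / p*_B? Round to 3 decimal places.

0.418

A: p*_A = 1 − 0.248/0.311 = 0.2026.
B: p*_B = 1 − 0.202/0.392 = 0.4847.
p*_A / p*_B = 0.2026/0.4847 = 0.4179.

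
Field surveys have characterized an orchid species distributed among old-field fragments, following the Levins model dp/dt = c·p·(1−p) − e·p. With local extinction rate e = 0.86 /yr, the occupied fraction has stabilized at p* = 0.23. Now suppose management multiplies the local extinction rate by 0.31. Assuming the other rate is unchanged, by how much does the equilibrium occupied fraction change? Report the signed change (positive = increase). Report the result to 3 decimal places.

0.531

Balance c(1−p*) = e gives c = e/(1 − 0.23000) = 0.86/0.77000 = 1.11688.
New p* = 1 − e/c = 1 − 0.26660/1.11688 = 0.76130.
Δp* = 0.76130 − 0.23000 = +0.53130.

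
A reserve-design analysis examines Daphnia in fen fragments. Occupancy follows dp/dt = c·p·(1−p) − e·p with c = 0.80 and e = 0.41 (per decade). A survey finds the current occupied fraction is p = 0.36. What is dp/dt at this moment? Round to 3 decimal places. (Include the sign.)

Colonization term: c·p·(1−p) = 0.80×0.36×0.6400 = 0.18432.
Extinction term: e·p = 0.14760.
dp/dt = 0.18432 − 0.14760 = 0.03672.

0.037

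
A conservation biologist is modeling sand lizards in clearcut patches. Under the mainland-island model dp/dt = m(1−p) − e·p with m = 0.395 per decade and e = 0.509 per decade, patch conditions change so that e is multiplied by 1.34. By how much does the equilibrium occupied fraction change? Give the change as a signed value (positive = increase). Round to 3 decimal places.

Before: p* = 0.395/(0.395+0.509) = 0.4369.
After: m = 0.395, e = 0.68206; p* = 0.395/1.0771 = 0.3667.
Δp* = 0.3667 − 0.4369 = -0.0702.

-0.070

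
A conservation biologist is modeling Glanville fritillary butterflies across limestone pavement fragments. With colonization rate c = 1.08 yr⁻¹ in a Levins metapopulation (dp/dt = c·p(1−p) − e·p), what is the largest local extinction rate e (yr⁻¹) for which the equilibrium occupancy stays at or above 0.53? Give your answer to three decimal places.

0.508

1 − e/c ≥ 0.53 ⇒ e ≤ c(1 − 0.53) = 1.08 × 0.4700.
e_max = 0.5076.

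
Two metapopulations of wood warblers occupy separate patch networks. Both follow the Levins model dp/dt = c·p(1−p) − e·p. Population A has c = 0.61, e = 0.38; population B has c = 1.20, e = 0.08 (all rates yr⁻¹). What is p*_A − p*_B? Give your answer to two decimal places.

A: p*_A = 1 − 0.38/0.61 = 0.3770.
B: p*_B = 1 − 0.08/1.20 = 0.9333.
p*_A − p*_B = 0.3770 − 0.9333 = -0.5563.

-0.56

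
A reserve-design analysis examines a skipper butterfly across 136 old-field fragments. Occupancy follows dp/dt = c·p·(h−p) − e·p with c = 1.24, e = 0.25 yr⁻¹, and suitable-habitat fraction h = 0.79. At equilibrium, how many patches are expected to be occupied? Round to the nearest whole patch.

p* = h − e/c = 0.79 − 0.2016 = 0.5884.
Expected occupied patches = N × p* = 136 × 0.5884 = 80.02 ≈ 80.

80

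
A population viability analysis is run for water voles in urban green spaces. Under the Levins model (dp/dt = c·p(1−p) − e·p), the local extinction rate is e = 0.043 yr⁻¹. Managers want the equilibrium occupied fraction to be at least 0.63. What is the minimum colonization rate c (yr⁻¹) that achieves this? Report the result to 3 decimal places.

0.116

p* = 1 − e/c ≥ 0.63 requires e/c ≤ 0.3700, i.e. c ≥ e/0.3700.
c_min = 0.043/0.3700 = 0.1162.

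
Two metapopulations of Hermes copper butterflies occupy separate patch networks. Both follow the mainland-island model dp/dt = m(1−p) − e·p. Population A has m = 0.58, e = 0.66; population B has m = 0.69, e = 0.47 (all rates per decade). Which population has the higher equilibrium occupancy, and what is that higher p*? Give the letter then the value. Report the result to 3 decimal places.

A: p*_A = m/(m+e) = 0.58/1.2400 = 0.4677.
B: p*_B = 0.69/1.1600 = 0.5948.
B is higher at 0.5948.

B, 0.595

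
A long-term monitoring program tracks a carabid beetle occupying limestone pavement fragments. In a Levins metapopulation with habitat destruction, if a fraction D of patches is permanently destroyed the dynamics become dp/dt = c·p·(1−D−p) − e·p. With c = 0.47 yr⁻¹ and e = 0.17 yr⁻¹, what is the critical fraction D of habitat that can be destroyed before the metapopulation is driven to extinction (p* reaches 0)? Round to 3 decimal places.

0.638

The nontrivial equilibrium is p* = (1−D) − e/c; extinction occurs when this hits zero.
So D_crit = 1 − e/c = 1 − 0.17/0.47 = 1 − 0.3617 = 0.6383.
Note this equals the original equilibrium occupancy — the Levins extinction-debt result.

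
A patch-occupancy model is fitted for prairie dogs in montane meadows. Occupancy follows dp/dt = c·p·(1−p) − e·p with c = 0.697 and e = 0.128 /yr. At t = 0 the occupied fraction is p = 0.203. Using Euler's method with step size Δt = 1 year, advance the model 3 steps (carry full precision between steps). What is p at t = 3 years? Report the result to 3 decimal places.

Update rule: p ← p + [c·p·(1−p) − e·p]·Δt with Δt = 1.
  1  |  dp/dt·Δt = +0.086784  |  p_1 = 0.289784
  2  |  dp/dt·Δt = +0.106357  |  p_2 = 0.396141
  3  |  dp/dt·Δt = +0.116026  |  p_3 = 0.512167

0.512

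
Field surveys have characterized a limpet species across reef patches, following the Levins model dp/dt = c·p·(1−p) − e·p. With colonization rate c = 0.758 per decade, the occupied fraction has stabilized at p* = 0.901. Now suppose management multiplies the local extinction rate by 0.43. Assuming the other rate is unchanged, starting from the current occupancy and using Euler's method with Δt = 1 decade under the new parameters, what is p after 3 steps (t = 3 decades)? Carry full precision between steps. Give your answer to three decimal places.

Balance c(1−p*) = e gives e = 0.758×(1 − 0.90100) = 0.07504.
Starting from p₀ = 0.90100; update p ← p + (dp/dt)·Δt with the new parameters.
t = 1: p = 0.90100 + (+0.03854) = 0.93954
t = 2: p = 0.93954 + (+0.01274) = 0.95228
t = 3: p = 0.95228 + (+0.00372) = 0.95600

0.956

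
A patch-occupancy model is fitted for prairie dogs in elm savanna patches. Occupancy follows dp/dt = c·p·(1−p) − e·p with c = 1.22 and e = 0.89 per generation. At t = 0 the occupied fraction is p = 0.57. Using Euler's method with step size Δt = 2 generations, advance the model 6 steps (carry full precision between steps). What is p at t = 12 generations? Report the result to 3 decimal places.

0.268

Update rule: p ← p + [c·p·(1−p) − e·p]·Δt with Δt = 2.
t = 2: p = 0.57000 + (-0.41656) = 0.15344
t = 4: p = 0.15344 + (+0.04382) = 0.19727
t = 6: p = 0.19727 + (+0.03525) = 0.23251
t = 8: p = 0.23251 + (+0.02155) = 0.25406
t = 10: p = 0.25406 + (+0.01019) = 0.26425
t = 12: p = 0.26425 + (+0.00403) = 0.26827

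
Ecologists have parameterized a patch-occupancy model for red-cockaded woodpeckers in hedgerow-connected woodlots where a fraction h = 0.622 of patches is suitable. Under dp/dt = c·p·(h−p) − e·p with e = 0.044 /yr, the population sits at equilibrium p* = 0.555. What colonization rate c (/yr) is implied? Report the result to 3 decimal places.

0.657

At equilibrium c(h−p*) = e, so c = e/(h−p*).
c = 0.044/(0.622 − 0.555) = 0.044/0.0670 = 0.6567.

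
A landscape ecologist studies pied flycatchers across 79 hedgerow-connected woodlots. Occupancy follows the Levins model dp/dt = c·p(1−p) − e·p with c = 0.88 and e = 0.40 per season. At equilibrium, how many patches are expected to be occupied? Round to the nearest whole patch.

p* = 1 − e/c = 1 − 0.40/0.88 = 0.5455.
Expected occupied patches = N × p* = 79 × 0.5455 = 43.09 ≈ 43.

43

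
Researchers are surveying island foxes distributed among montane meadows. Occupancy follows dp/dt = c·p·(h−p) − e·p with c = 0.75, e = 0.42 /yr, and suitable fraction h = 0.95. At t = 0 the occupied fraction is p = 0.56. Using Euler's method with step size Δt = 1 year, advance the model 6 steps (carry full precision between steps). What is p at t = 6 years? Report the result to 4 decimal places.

Update rule: p ← p + [c·p·(h−p) − e·p]·Δt with Δt = 1.
step 1: Δp = -0.07140, p = 0.48860
step 2: Δp = -0.03613, p = 0.45247
step 3: Δp = -0.02120, p = 0.43127
step 4: Δp = -0.01335, p = 0.41792
step 5: Δp = -0.00875, p = 0.40917
step 6: Δp = -0.00588, p = 0.40329

0.4033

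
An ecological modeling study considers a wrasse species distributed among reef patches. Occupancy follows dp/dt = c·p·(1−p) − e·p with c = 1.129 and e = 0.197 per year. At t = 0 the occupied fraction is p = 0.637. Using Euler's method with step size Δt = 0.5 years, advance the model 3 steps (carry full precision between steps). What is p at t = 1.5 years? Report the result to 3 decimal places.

0.784

Update rule: p ← p + [c·p·(1−p) − e·p]·Δt with Δt = 0.5.
p: 0.63700 → 0.70479  (Δp = +0.06779)
p: 0.70479 → 0.75282  (Δp = +0.04803)
p: 0.75282 → 0.78371  (Δp = +0.03089)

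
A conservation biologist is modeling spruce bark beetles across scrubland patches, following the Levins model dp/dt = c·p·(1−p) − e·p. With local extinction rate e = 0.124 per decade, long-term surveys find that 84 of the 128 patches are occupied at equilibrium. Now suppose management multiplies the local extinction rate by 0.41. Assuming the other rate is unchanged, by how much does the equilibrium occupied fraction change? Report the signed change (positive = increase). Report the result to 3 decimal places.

0.203

Observed p* = 84/128 = 0.65625.
Balance c(1−p*) = e gives c = e/(1 − 0.65625) = 0.124/0.34375 = 0.36073.
New p* = 1 − e/c = 1 − 0.05084/0.36073 = 0.85906.
Δp* = 0.85906 − 0.65625 = +0.20281.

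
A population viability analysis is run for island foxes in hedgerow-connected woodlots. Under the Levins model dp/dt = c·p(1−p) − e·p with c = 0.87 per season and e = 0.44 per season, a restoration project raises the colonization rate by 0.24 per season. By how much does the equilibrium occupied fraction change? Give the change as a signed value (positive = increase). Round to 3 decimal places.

Before: p* = 1 − 0.44/0.87 = 0.4943.
After the change, c = 1.11, e = 0.44, so p* = 1 − 0.44/1.11 = 0.6036.
Δp* = 0.6036 − 0.4943 = +0.1094.

0.109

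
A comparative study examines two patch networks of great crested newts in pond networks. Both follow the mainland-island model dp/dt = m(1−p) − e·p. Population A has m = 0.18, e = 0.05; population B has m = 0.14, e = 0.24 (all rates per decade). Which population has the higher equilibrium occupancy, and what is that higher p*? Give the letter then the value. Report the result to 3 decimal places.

A, 0.783

A: p*_A = m/(m+e) = 0.18/0.2300 = 0.7826.
B: p*_B = 0.14/0.3800 = 0.3684.
A is higher at 0.7826.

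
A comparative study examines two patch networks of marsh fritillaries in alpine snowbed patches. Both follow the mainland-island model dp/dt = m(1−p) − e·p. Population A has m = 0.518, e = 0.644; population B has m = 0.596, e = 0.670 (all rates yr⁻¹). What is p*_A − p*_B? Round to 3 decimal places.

-0.025

A: p*_A = m/(m+e) = 0.518/1.1620 = 0.4458.
B: p*_B = 0.596/1.2660 = 0.4708.
p*_A − p*_B = 0.4458 − 0.4708 = -0.0250.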